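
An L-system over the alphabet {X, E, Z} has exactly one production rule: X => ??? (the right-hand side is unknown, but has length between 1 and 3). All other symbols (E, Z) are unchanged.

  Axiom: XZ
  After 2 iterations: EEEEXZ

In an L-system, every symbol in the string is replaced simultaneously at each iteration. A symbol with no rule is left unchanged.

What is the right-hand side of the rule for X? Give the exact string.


Answer: EEX

Derivation:
Trying X => EEX:
  Step 0: XZ
  Step 1: EEXZ
  Step 2: EEEEXZ
Matches the given result.


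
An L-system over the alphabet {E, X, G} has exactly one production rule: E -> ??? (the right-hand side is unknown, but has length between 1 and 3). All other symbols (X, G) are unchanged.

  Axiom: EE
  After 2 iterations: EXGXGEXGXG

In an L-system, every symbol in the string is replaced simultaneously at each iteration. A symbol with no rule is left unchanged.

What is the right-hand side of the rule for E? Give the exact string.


Trying E -> EXG:
  Step 0: EE
  Step 1: EXGEXG
  Step 2: EXGXGEXGXG
Matches the given result.

Answer: EXG


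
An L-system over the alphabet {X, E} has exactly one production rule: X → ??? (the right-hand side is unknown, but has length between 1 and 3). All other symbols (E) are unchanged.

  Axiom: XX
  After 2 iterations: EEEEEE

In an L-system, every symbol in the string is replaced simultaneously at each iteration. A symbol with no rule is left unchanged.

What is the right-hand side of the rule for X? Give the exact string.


Trying X → EEE:
  Step 0: XX
  Step 1: EEEEEE
  Step 2: EEEEEE
Matches the given result.

Answer: EEE


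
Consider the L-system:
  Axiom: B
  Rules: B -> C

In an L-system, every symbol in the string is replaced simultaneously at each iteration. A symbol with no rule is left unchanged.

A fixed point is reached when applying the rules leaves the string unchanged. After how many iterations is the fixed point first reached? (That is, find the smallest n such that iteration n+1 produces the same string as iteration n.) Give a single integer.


Step 0: B
Step 1: C
Step 2: C  (unchanged — fixed point at step 1)

Answer: 1


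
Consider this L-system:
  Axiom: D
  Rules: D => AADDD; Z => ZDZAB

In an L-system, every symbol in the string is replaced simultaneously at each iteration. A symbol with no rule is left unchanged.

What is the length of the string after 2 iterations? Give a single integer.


Answer: 17

Derivation:
Step 0: length = 1
Step 1: length = 5
Step 2: length = 17


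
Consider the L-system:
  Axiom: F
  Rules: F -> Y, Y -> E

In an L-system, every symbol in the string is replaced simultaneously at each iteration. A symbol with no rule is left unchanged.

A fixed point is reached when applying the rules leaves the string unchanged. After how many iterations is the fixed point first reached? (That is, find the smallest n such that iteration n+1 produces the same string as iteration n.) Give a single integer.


Answer: 2

Derivation:
Step 0: F
Step 1: Y
Step 2: E
Step 3: E  (unchanged — fixed point at step 2)


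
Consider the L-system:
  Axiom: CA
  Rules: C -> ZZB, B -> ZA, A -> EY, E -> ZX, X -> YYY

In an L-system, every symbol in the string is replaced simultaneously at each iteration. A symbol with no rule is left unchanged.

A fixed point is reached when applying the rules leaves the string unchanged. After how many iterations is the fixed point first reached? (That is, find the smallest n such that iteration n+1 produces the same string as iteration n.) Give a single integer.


Step 0: CA
Step 1: ZZBEY
Step 2: ZZZAZXY
Step 3: ZZZEYZYYYY
Step 4: ZZZZXYZYYYY
Step 5: ZZZZYYYYZYYYY
Step 6: ZZZZYYYYZYYYY  (unchanged — fixed point at step 5)

Answer: 5


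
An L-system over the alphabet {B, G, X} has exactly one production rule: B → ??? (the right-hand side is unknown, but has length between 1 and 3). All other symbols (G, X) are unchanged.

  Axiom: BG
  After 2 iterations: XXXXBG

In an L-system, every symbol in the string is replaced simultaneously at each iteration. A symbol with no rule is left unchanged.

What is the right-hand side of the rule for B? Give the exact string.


Answer: XXB

Derivation:
Trying B → XXB:
  Step 0: BG
  Step 1: XXBG
  Step 2: XXXXBG
Matches the given result.


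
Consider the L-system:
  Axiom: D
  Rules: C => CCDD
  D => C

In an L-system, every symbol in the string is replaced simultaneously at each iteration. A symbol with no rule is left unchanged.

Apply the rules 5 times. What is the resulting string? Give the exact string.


Step 0: D
Step 1: C
Step 2: CCDD
Step 3: CCDDCCDDCC
Step 4: CCDDCCDDCCCCDDCCDDCCCCDDCCDD
Step 5: CCDDCCDDCCCCDDCCDDCCCCDDCCDDCCDDCCDDCCCCDDCCDDCCCCDDCCDDCCDDCCDDCCCCDDCCDDCC

Answer: CCDDCCDDCCCCDDCCDDCCCCDDCCDDCCDDCCDDCCCCDDCCDDCCCCDDCCDDCCDDCCDDCCCCDDCCDDCC


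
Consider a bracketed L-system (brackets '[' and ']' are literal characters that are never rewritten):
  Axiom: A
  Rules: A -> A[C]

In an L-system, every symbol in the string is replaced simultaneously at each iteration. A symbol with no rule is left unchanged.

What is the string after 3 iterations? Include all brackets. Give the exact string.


Answer: A[C][C][C]

Derivation:
Step 0: A
Step 1: A[C]
Step 2: A[C][C]
Step 3: A[C][C][C]


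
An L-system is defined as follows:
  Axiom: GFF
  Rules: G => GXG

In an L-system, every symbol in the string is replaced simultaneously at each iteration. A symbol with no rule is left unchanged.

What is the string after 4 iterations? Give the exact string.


Answer: GXGXGXGXGXGXGXGXGXGXGXGXGXGXGXGFF

Derivation:
Step 0: GFF
Step 1: GXGFF
Step 2: GXGXGXGFF
Step 3: GXGXGXGXGXGXGXGFF
Step 4: GXGXGXGXGXGXGXGXGXGXGXGXGXGXGXGFF


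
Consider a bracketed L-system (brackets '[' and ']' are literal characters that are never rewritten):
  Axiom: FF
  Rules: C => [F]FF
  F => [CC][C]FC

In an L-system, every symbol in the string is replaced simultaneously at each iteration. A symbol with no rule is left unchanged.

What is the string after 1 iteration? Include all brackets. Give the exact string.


Step 0: FF
Step 1: [CC][C]FC[CC][C]FC

Answer: [CC][C]FC[CC][C]FC


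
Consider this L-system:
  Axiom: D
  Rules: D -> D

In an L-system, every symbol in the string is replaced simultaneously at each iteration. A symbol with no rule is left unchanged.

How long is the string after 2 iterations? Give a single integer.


Answer: 1

Derivation:
Step 0: length = 1
Step 1: length = 1
Step 2: length = 1


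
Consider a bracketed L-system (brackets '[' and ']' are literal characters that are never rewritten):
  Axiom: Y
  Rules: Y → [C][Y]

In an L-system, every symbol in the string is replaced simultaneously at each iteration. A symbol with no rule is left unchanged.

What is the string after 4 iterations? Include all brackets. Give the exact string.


Answer: [C][[C][[C][[C][Y]]]]

Derivation:
Step 0: Y
Step 1: [C][Y]
Step 2: [C][[C][Y]]
Step 3: [C][[C][[C][Y]]]
Step 4: [C][[C][[C][[C][Y]]]]


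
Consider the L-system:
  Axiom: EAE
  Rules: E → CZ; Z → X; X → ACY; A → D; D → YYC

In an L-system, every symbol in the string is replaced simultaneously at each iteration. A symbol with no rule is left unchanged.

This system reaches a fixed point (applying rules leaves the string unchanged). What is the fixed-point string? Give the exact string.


Answer: CYYCCYYYCCYYCCY

Derivation:
Step 0: EAE
Step 1: CZDCZ
Step 2: CXYYCCX
Step 3: CACYYYCCACY
Step 4: CDCYYYCCDCY
Step 5: CYYCCYYYCCYYCCY
Step 6: CYYCCYYYCCYYCCY  (unchanged — fixed point at step 5)


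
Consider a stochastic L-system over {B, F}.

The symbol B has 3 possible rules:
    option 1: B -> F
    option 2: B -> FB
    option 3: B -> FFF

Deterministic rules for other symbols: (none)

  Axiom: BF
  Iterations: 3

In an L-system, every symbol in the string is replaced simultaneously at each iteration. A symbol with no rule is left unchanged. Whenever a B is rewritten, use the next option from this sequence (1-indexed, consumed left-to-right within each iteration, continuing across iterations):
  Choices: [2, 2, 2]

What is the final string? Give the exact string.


Step 0: BF
Step 1: FBF  (used choices [2])
Step 2: FFBF  (used choices [2])
Step 3: FFFBF  (used choices [2])

Answer: FFFBF


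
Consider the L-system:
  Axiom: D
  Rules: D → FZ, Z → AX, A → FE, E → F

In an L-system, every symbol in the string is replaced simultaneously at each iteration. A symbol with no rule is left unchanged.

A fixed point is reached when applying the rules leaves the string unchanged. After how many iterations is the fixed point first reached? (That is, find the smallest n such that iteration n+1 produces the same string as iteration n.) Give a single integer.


Answer: 4

Derivation:
Step 0: D
Step 1: FZ
Step 2: FAX
Step 3: FFEX
Step 4: FFFX
Step 5: FFFX  (unchanged — fixed point at step 4)


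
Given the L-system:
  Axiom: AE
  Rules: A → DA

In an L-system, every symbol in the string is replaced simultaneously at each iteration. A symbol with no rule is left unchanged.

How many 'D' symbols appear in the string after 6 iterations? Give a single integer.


Answer: 6

Derivation:
Step 0: AE  (0 'D')
Step 1: DAE  (1 'D')
Step 2: DDAE  (2 'D')
Step 3: DDDAE  (3 'D')
Step 4: DDDDAE  (4 'D')
Step 5: DDDDDAE  (5 'D')
Step 6: DDDDDDAE  (6 'D')


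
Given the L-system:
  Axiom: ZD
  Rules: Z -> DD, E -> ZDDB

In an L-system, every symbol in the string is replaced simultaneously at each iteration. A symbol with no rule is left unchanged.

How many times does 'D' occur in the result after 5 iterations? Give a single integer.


Answer: 3

Derivation:
Step 0: ZD  (1 'D')
Step 1: DDD  (3 'D')
Step 2: DDD  (3 'D')
Step 3: DDD  (3 'D')
Step 4: DDD  (3 'D')
Step 5: DDD  (3 'D')


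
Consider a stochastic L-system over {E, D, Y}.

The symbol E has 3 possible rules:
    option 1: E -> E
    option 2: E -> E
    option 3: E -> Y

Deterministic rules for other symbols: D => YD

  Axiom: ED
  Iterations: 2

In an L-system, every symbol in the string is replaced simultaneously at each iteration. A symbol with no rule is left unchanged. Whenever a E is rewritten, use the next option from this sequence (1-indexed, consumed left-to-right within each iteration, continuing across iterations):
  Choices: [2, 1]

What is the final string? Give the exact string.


Answer: EYYD

Derivation:
Step 0: ED
Step 1: EYD  (used choices [2])
Step 2: EYYD  (used choices [1])


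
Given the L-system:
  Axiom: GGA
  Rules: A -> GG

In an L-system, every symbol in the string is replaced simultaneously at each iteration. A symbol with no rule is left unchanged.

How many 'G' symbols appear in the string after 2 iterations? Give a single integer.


Answer: 4

Derivation:
Step 0: GGA  (2 'G')
Step 1: GGGG  (4 'G')
Step 2: GGGG  (4 'G')


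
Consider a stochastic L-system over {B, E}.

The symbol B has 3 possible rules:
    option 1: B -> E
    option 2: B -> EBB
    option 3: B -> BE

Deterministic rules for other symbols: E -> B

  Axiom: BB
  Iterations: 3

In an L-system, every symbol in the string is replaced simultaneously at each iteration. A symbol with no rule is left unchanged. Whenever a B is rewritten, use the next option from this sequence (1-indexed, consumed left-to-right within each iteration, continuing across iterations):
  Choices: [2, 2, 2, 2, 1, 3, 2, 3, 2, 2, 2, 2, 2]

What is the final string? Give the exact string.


Answer: EBBBBEEBBBEBBEBBEBBBEBBB

Derivation:
Step 0: BB
Step 1: EBBEBB  (used choices [2, 2])
Step 2: BEBBEBBBEBE  (used choices [2, 2, 1, 3])
Step 3: EBBBBEEBBBEBBEBBEBBBEBBB  (used choices [2, 3, 2, 2, 2, 2, 2])


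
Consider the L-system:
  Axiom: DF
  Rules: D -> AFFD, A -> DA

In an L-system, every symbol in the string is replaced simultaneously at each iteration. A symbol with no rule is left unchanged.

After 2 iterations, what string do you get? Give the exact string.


Answer: DAFFAFFDF

Derivation:
Step 0: DF
Step 1: AFFDF
Step 2: DAFFAFFDF


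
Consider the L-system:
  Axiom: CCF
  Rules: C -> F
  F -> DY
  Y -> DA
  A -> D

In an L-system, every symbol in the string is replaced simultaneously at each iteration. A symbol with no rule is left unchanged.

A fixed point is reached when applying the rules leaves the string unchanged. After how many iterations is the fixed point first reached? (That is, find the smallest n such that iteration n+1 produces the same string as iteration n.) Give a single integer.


Step 0: CCF
Step 1: FFDY
Step 2: DYDYDDA
Step 3: DDADDADDD
Step 4: DDDDDDDDD
Step 5: DDDDDDDDD  (unchanged — fixed point at step 4)

Answer: 4


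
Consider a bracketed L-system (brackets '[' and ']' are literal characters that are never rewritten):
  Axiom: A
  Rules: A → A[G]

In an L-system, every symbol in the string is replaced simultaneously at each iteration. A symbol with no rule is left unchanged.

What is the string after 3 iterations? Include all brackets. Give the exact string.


Step 0: A
Step 1: A[G]
Step 2: A[G][G]
Step 3: A[G][G][G]

Answer: A[G][G][G]


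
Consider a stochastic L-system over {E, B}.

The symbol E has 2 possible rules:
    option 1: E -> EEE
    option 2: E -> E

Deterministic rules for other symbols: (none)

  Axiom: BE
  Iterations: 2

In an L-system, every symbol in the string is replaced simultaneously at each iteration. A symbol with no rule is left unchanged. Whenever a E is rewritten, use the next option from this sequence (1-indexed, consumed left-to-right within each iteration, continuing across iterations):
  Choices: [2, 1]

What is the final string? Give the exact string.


Step 0: BE
Step 1: BE  (used choices [2])
Step 2: BEEE  (used choices [1])

Answer: BEEE


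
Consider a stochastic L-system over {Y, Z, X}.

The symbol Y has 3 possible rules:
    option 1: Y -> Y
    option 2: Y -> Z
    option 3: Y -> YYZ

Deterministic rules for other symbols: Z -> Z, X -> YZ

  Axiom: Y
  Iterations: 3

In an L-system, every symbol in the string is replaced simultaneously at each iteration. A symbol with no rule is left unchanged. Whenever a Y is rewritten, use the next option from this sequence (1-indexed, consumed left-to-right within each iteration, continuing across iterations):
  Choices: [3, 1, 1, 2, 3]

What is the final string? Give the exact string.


Step 0: Y
Step 1: YYZ  (used choices [3])
Step 2: YYZ  (used choices [1, 1])
Step 3: ZYYZZ  (used choices [2, 3])

Answer: ZYYZZ


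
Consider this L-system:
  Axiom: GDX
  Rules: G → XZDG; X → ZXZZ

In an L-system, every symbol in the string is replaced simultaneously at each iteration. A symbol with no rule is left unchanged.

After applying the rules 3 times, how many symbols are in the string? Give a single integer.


Answer: 30

Derivation:
Step 0: length = 3
Step 1: length = 9
Step 2: length = 18
Step 3: length = 30


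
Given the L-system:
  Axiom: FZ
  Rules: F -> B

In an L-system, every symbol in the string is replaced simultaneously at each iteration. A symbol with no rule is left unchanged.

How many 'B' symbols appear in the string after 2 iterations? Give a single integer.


Step 0: FZ  (0 'B')
Step 1: BZ  (1 'B')
Step 2: BZ  (1 'B')

Answer: 1


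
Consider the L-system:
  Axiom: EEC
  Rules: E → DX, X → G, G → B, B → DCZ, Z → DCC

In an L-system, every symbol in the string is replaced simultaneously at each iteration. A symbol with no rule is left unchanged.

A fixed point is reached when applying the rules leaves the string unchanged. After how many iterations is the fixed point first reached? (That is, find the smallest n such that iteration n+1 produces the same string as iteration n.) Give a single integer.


Step 0: EEC
Step 1: DXDXC
Step 2: DGDGC
Step 3: DBDBC
Step 4: DDCZDDCZC
Step 5: DDCDCCDDCDCCC
Step 6: DDCDCCDDCDCCC  (unchanged — fixed point at step 5)

Answer: 5


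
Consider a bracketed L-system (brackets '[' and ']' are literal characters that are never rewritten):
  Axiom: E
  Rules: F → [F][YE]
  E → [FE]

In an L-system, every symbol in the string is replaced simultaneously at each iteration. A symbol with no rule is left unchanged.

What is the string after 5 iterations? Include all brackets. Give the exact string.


Step 0: E
Step 1: [FE]
Step 2: [[F][YE][FE]]
Step 3: [[[F][YE]][Y[FE]][[F][YE][FE]]]
Step 4: [[[[F][YE]][Y[FE]]][Y[[F][YE][FE]]][[[F][YE]][Y[FE]][[F][YE][FE]]]]
Step 5: [[[[[F][YE]][Y[FE]]][Y[[F][YE][FE]]]][Y[[[F][YE]][Y[FE]][[F][YE][FE]]]][[[[F][YE]][Y[FE]]][Y[[F][YE][FE]]][[[F][YE]][Y[FE]][[F][YE][FE]]]]]

Answer: [[[[[F][YE]][Y[FE]]][Y[[F][YE][FE]]]][Y[[[F][YE]][Y[FE]][[F][YE][FE]]]][[[[F][YE]][Y[FE]]][Y[[F][YE][FE]]][[[F][YE]][Y[FE]][[F][YE][FE]]]]]


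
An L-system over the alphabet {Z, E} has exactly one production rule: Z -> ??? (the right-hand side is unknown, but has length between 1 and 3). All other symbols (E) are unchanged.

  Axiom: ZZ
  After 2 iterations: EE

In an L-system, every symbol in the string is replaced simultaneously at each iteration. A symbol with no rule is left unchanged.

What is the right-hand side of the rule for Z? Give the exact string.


Answer: E

Derivation:
Trying Z -> E:
  Step 0: ZZ
  Step 1: EE
  Step 2: EE
Matches the given result.


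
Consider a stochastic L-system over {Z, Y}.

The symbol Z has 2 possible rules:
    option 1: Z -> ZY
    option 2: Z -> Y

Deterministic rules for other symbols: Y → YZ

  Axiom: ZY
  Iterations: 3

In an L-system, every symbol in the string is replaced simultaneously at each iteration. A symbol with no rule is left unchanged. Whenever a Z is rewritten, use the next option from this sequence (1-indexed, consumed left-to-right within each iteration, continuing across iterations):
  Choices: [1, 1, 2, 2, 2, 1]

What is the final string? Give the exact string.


Step 0: ZY
Step 1: ZYYZ  (used choices [1])
Step 2: ZYYZYZY  (used choices [1, 2])
Step 3: YYZYZYYZZYYZ  (used choices [2, 2, 1])

Answer: YYZYZYYZZYYZ


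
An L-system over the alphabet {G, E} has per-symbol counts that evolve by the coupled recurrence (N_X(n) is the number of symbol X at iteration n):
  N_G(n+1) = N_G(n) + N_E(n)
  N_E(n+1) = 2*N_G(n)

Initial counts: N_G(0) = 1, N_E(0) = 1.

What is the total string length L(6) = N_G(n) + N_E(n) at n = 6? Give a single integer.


Step 0: N_G=1, N_E=1, L=2
Step 1: N_G=2, N_E=2, L=4
Step 2: N_G=4, N_E=4, L=8
Step 3: N_G=8, N_E=8, L=16
Step 4: N_G=16, N_E=16, L=32
Step 5: N_G=32, N_E=32, L=64
Step 6: N_G=64, N_E=64, L=128

Answer: 128


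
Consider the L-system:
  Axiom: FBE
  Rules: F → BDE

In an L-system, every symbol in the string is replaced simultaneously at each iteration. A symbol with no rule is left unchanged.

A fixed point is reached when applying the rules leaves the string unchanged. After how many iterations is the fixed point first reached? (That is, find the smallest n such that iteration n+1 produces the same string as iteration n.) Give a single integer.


Answer: 1

Derivation:
Step 0: FBE
Step 1: BDEBE
Step 2: BDEBE  (unchanged — fixed point at step 1)


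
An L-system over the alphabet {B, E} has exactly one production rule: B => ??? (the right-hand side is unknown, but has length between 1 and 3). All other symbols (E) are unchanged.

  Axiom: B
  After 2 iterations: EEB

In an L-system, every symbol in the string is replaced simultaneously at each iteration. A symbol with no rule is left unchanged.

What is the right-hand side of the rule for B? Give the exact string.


Trying B => EB:
  Step 0: B
  Step 1: EB
  Step 2: EEB
Matches the given result.

Answer: EB


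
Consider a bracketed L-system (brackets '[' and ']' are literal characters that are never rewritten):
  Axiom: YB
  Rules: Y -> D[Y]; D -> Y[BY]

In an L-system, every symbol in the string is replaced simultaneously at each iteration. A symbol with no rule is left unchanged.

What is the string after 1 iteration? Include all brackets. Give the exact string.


Answer: D[Y]B

Derivation:
Step 0: YB
Step 1: D[Y]B


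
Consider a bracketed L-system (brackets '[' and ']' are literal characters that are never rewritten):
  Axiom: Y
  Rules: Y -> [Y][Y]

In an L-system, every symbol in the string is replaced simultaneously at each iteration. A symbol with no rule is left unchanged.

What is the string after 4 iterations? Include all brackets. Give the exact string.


Step 0: Y
Step 1: [Y][Y]
Step 2: [[Y][Y]][[Y][Y]]
Step 3: [[[Y][Y]][[Y][Y]]][[[Y][Y]][[Y][Y]]]
Step 4: [[[[Y][Y]][[Y][Y]]][[[Y][Y]][[Y][Y]]]][[[[Y][Y]][[Y][Y]]][[[Y][Y]][[Y][Y]]]]

Answer: [[[[Y][Y]][[Y][Y]]][[[Y][Y]][[Y][Y]]]][[[[Y][Y]][[Y][Y]]][[[Y][Y]][[Y][Y]]]]


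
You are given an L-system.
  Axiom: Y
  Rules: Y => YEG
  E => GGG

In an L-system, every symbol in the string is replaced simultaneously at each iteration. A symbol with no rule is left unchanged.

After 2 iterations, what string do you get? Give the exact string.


Step 0: Y
Step 1: YEG
Step 2: YEGGGGG

Answer: YEGGGGG


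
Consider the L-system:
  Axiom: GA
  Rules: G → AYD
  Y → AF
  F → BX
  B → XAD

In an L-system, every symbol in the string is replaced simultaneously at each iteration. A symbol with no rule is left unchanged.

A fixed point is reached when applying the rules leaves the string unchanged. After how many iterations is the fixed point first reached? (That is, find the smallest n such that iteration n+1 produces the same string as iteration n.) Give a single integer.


Step 0: GA
Step 1: AYDA
Step 2: AAFDA
Step 3: AABXDA
Step 4: AAXADXDA
Step 5: AAXADXDA  (unchanged — fixed point at step 4)

Answer: 4


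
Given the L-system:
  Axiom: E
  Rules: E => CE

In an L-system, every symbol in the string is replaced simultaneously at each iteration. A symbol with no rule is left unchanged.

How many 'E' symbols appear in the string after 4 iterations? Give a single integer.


Answer: 1

Derivation:
Step 0: E  (1 'E')
Step 1: CE  (1 'E')
Step 2: CCE  (1 'E')
Step 3: CCCE  (1 'E')
Step 4: CCCCE  (1 'E')


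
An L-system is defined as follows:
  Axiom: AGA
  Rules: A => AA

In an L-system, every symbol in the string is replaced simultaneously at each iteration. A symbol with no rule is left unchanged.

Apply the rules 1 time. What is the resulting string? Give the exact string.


Answer: AAGAA

Derivation:
Step 0: AGA
Step 1: AAGAA


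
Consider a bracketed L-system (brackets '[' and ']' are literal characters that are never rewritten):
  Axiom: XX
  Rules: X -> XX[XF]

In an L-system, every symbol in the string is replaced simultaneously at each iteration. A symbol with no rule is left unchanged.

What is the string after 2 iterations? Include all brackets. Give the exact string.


Answer: XX[XF]XX[XF][XX[XF]F]XX[XF]XX[XF][XX[XF]F]

Derivation:
Step 0: XX
Step 1: XX[XF]XX[XF]
Step 2: XX[XF]XX[XF][XX[XF]F]XX[XF]XX[XF][XX[XF]F]


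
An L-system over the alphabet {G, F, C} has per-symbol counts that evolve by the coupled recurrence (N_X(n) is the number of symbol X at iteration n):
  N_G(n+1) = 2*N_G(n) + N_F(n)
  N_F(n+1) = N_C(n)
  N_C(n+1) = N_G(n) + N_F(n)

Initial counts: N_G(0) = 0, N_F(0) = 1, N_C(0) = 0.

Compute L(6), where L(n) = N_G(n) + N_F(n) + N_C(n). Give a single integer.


Answer: 101

Derivation:
Step 0: N_G=0, N_F=1, N_C=0, L=1
Step 1: N_G=1, N_F=0, N_C=1, L=2
Step 2: N_G=2, N_F=1, N_C=1, L=4
Step 3: N_G=5, N_F=1, N_C=3, L=9
Step 4: N_G=11, N_F=3, N_C=6, L=20
Step 5: N_G=25, N_F=6, N_C=14, L=45
Step 6: N_G=56, N_F=14, N_C=31, L=101


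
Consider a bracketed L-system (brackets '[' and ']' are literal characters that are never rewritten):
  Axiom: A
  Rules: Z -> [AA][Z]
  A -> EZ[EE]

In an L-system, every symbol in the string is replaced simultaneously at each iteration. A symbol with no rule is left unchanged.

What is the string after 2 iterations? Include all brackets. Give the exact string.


Answer: E[AA][Z][EE]

Derivation:
Step 0: A
Step 1: EZ[EE]
Step 2: E[AA][Z][EE]


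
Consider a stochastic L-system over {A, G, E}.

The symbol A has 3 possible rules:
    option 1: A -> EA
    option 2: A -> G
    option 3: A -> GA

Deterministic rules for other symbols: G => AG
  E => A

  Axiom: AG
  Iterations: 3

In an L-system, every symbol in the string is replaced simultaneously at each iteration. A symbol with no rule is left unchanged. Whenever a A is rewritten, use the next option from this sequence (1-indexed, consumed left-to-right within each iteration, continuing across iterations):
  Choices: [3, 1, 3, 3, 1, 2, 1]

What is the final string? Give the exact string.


Answer: GAAGAEAAGGEAAG

Derivation:
Step 0: AG
Step 1: GAAG  (used choices [3])
Step 2: AGEAGAAG  (used choices [1, 3])
Step 3: GAAGAEAAGGEAAG  (used choices [3, 1, 2, 1])


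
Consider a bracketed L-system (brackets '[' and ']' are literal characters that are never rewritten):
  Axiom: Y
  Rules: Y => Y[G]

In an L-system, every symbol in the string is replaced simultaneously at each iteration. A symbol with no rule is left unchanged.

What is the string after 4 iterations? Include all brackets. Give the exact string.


Answer: Y[G][G][G][G]

Derivation:
Step 0: Y
Step 1: Y[G]
Step 2: Y[G][G]
Step 3: Y[G][G][G]
Step 4: Y[G][G][G][G]


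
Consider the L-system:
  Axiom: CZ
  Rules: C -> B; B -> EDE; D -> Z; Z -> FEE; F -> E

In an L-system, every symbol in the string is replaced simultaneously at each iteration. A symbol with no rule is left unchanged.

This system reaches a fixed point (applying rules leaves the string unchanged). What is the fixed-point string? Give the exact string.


Step 0: CZ
Step 1: BFEE
Step 2: EDEEEE
Step 3: EZEEEE
Step 4: EFEEEEEE
Step 5: EEEEEEEE
Step 6: EEEEEEEE  (unchanged — fixed point at step 5)

Answer: EEEEEEEE


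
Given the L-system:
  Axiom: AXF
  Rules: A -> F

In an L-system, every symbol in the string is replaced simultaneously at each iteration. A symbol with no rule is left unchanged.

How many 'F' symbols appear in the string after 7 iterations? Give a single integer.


Step 0: AXF  (1 'F')
Step 1: FXF  (2 'F')
Step 2: FXF  (2 'F')
Step 3: FXF  (2 'F')
Step 4: FXF  (2 'F')
Step 5: FXF  (2 'F')
Step 6: FXF  (2 'F')
Step 7: FXF  (2 'F')

Answer: 2


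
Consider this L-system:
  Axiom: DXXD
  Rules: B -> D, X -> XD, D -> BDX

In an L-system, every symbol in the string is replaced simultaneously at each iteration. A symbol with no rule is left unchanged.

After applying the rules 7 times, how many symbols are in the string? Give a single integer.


Step 0: length = 4
Step 1: length = 10
Step 2: length = 22
Step 3: length = 50
Step 4: length = 112
Step 5: length = 252
Step 6: length = 566
Step 7: length = 1272

Answer: 1272


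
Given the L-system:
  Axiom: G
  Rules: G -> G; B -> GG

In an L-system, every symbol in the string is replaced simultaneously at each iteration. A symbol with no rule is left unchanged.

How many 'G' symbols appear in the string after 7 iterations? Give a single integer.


Step 0: G  (1 'G')
Step 1: G  (1 'G')
Step 2: G  (1 'G')
Step 3: G  (1 'G')
Step 4: G  (1 'G')
Step 5: G  (1 'G')
Step 6: G  (1 'G')
Step 7: G  (1 'G')

Answer: 1


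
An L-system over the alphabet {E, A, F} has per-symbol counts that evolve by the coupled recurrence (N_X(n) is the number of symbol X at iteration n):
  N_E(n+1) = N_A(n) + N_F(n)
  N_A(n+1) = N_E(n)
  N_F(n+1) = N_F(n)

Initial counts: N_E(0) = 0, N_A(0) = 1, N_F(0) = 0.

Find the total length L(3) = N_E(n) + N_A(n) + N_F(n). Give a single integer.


Step 0: N_E=0, N_A=1, N_F=0, L=1
Step 1: N_E=1, N_A=0, N_F=0, L=1
Step 2: N_E=0, N_A=1, N_F=0, L=1
Step 3: N_E=1, N_A=0, N_F=0, L=1

Answer: 1


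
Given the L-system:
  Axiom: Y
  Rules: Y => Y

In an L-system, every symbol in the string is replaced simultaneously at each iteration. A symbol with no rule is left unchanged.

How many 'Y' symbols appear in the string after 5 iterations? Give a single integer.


Step 0: Y  (1 'Y')
Step 1: Y  (1 'Y')
Step 2: Y  (1 'Y')
Step 3: Y  (1 'Y')
Step 4: Y  (1 'Y')
Step 5: Y  (1 'Y')

Answer: 1


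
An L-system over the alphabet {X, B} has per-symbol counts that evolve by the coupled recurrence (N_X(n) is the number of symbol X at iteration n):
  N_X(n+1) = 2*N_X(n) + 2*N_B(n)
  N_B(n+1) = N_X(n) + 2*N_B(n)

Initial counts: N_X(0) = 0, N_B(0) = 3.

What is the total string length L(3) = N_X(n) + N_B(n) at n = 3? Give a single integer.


Answer: 144

Derivation:
Step 0: N_X=0, N_B=3, L=3
Step 1: N_X=6, N_B=6, L=12
Step 2: N_X=24, N_B=18, L=42
Step 3: N_X=84, N_B=60, L=144


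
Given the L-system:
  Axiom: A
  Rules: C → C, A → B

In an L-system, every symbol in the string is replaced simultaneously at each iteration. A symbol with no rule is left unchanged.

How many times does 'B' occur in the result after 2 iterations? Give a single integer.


Step 0: A  (0 'B')
Step 1: B  (1 'B')
Step 2: B  (1 'B')

Answer: 1


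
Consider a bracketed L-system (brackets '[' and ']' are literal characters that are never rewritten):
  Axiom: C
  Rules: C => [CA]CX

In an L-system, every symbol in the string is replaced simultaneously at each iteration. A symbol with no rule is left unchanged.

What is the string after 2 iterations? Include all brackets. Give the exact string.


Answer: [[CA]CXA][CA]CXX

Derivation:
Step 0: C
Step 1: [CA]CX
Step 2: [[CA]CXA][CA]CXX


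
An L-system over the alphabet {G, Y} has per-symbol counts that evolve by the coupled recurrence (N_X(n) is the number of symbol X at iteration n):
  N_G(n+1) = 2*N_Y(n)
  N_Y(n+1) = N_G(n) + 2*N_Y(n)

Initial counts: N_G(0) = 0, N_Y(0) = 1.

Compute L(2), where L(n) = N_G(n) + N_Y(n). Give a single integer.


Step 0: N_G=0, N_Y=1, L=1
Step 1: N_G=2, N_Y=2, L=4
Step 2: N_G=4, N_Y=6, L=10

Answer: 10


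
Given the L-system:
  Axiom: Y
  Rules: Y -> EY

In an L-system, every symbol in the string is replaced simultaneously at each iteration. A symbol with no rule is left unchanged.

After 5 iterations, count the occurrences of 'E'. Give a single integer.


Step 0: Y  (0 'E')
Step 1: EY  (1 'E')
Step 2: EEY  (2 'E')
Step 3: EEEY  (3 'E')
Step 4: EEEEY  (4 'E')
Step 5: EEEEEY  (5 'E')

Answer: 5


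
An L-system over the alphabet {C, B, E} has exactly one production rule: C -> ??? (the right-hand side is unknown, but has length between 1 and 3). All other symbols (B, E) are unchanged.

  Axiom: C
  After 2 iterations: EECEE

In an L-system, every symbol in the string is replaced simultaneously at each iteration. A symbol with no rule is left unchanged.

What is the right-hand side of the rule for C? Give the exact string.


Trying C -> ECE:
  Step 0: C
  Step 1: ECE
  Step 2: EECEE
Matches the given result.

Answer: ECE


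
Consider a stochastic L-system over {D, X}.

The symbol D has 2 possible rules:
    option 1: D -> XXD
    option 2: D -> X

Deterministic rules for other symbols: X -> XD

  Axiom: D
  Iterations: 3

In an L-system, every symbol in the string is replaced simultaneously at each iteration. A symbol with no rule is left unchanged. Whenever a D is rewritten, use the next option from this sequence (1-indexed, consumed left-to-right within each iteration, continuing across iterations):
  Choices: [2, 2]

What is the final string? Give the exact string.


Step 0: D
Step 1: X  (used choices [2])
Step 2: XD  (used choices [])
Step 3: XDX  (used choices [2])

Answer: XDX


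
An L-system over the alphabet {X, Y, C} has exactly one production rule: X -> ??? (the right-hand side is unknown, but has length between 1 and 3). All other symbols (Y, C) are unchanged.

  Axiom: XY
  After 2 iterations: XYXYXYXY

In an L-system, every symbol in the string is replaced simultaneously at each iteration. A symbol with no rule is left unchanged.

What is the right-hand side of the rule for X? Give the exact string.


Trying X -> XYX:
  Step 0: XY
  Step 1: XYXY
  Step 2: XYXYXYXY
Matches the given result.

Answer: XYX


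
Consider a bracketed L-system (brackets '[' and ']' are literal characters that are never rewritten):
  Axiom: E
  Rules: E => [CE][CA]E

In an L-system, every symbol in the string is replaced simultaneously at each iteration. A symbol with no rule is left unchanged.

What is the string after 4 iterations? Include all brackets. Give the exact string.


Step 0: E
Step 1: [CE][CA]E
Step 2: [C[CE][CA]E][CA][CE][CA]E
Step 3: [C[C[CE][CA]E][CA][CE][CA]E][CA][C[CE][CA]E][CA][CE][CA]E
Step 4: [C[C[C[CE][CA]E][CA][CE][CA]E][CA][C[CE][CA]E][CA][CE][CA]E][CA][C[C[CE][CA]E][CA][CE][CA]E][CA][C[CE][CA]E][CA][CE][CA]E

Answer: [C[C[C[CE][CA]E][CA][CE][CA]E][CA][C[CE][CA]E][CA][CE][CA]E][CA][C[C[CE][CA]E][CA][CE][CA]E][CA][C[CE][CA]E][CA][CE][CA]E


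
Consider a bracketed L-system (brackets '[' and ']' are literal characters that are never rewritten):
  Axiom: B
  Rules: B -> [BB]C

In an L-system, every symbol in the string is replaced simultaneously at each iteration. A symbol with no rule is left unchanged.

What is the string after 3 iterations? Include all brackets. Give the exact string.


Step 0: B
Step 1: [BB]C
Step 2: [[BB]C[BB]C]C
Step 3: [[[BB]C[BB]C]C[[BB]C[BB]C]C]C

Answer: [[[BB]C[BB]C]C[[BB]C[BB]C]C]C


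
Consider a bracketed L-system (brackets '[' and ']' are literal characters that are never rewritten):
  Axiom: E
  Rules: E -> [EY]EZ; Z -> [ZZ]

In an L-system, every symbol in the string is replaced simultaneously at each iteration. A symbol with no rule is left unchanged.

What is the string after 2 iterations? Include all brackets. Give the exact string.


Answer: [[EY]EZY][EY]EZ[ZZ]

Derivation:
Step 0: E
Step 1: [EY]EZ
Step 2: [[EY]EZY][EY]EZ[ZZ]


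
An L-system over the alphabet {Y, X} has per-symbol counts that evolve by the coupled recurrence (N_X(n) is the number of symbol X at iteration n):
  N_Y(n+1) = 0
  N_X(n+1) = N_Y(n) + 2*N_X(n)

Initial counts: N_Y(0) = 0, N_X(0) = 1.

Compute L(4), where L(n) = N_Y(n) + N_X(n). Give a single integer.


Step 0: N_Y=0, N_X=1, L=1
Step 1: N_Y=0, N_X=2, L=2
Step 2: N_Y=0, N_X=4, L=4
Step 3: N_Y=0, N_X=8, L=8
Step 4: N_Y=0, N_X=16, L=16

Answer: 16


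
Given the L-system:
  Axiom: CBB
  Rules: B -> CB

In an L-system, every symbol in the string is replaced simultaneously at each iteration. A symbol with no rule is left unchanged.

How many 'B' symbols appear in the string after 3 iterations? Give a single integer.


Step 0: CBB  (2 'B')
Step 1: CCBCB  (2 'B')
Step 2: CCCBCCB  (2 'B')
Step 3: CCCCBCCCB  (2 'B')

Answer: 2


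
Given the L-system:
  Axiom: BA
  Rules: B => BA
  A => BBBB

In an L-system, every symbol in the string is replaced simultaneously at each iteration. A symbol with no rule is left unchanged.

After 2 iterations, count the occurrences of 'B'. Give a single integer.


Answer: 9

Derivation:
Step 0: BA  (1 'B')
Step 1: BABBBB  (5 'B')
Step 2: BABBBBBABABABA  (9 'B')


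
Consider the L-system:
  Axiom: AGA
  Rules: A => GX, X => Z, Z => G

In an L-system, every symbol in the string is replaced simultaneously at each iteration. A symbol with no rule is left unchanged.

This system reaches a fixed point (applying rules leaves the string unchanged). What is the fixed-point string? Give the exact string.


Step 0: AGA
Step 1: GXGGX
Step 2: GZGGZ
Step 3: GGGGG
Step 4: GGGGG  (unchanged — fixed point at step 3)

Answer: GGGGG


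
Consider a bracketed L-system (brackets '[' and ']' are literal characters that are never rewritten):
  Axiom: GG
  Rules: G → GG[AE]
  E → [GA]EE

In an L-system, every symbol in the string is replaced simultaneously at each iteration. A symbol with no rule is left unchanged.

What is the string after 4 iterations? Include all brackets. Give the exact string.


Step 0: GG
Step 1: GG[AE]GG[AE]
Step 2: GG[AE]GG[AE][A[GA]EE]GG[AE]GG[AE][A[GA]EE]
Step 3: GG[AE]GG[AE][A[GA]EE]GG[AE]GG[AE][A[GA]EE][A[GG[AE]A][GA]EE[GA]EE]GG[AE]GG[AE][A[GA]EE]GG[AE]GG[AE][A[GA]EE][A[GG[AE]A][GA]EE[GA]EE]
Step 4: GG[AE]GG[AE][A[GA]EE]GG[AE]GG[AE][A[GA]EE][A[GG[AE]A][GA]EE[GA]EE]GG[AE]GG[AE][A[GA]EE]GG[AE]GG[AE][A[GA]EE][A[GG[AE]A][GA]EE[GA]EE][A[GG[AE]GG[AE][A[GA]EE]A][GG[AE]A][GA]EE[GA]EE[GG[AE]A][GA]EE[GA]EE]GG[AE]GG[AE][A[GA]EE]GG[AE]GG[AE][A[GA]EE][A[GG[AE]A][GA]EE[GA]EE]GG[AE]GG[AE][A[GA]EE]GG[AE]GG[AE][A[GA]EE][A[GG[AE]A][GA]EE[GA]EE][A[GG[AE]GG[AE][A[GA]EE]A][GG[AE]A][GA]EE[GA]EE[GG[AE]A][GA]EE[GA]EE]

Answer: GG[AE]GG[AE][A[GA]EE]GG[AE]GG[AE][A[GA]EE][A[GG[AE]A][GA]EE[GA]EE]GG[AE]GG[AE][A[GA]EE]GG[AE]GG[AE][A[GA]EE][A[GG[AE]A][GA]EE[GA]EE][A[GG[AE]GG[AE][A[GA]EE]A][GG[AE]A][GA]EE[GA]EE[GG[AE]A][GA]EE[GA]EE]GG[AE]GG[AE][A[GA]EE]GG[AE]GG[AE][A[GA]EE][A[GG[AE]A][GA]EE[GA]EE]GG[AE]GG[AE][A[GA]EE]GG[AE]GG[AE][A[GA]EE][A[GG[AE]A][GA]EE[GA]EE][A[GG[AE]GG[AE][A[GA]EE]A][GG[AE]A][GA]EE[GA]EE[GG[AE]A][GA]EE[GA]EE]


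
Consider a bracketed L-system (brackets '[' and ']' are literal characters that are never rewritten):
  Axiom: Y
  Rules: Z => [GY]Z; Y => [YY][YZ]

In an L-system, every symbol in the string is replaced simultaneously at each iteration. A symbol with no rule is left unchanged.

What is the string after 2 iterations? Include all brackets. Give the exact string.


Answer: [[YY][YZ][YY][YZ]][[YY][YZ][GY]Z]

Derivation:
Step 0: Y
Step 1: [YY][YZ]
Step 2: [[YY][YZ][YY][YZ]][[YY][YZ][GY]Z]


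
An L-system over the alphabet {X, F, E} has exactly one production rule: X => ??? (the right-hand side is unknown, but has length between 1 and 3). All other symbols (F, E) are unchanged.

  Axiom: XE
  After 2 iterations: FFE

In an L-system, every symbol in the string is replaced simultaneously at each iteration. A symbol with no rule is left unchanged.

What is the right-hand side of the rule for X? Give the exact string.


Answer: FF

Derivation:
Trying X => FF:
  Step 0: XE
  Step 1: FFE
  Step 2: FFE
Matches the given result.


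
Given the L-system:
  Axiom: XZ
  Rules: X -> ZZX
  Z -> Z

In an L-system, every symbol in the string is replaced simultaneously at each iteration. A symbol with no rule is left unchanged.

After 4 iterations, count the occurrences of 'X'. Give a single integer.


Answer: 1

Derivation:
Step 0: XZ  (1 'X')
Step 1: ZZXZ  (1 'X')
Step 2: ZZZZXZ  (1 'X')
Step 3: ZZZZZZXZ  (1 'X')
Step 4: ZZZZZZZZXZ  (1 'X')


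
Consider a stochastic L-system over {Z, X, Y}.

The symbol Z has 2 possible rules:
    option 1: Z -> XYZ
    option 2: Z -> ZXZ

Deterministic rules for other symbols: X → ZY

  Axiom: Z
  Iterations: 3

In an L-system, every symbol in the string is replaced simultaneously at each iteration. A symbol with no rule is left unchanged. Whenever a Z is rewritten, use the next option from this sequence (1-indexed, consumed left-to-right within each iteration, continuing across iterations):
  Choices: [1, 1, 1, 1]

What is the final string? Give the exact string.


Step 0: Z
Step 1: XYZ  (used choices [1])
Step 2: ZYYXYZ  (used choices [1])
Step 3: XYZYYZYYXYZ  (used choices [1, 1])

Answer: XYZYYZYYXYZ


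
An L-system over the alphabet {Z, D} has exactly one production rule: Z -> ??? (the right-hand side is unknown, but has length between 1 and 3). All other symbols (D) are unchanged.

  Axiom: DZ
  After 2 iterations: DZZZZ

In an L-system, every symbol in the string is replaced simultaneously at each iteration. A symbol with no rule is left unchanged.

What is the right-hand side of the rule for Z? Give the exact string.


Trying Z -> ZZ:
  Step 0: DZ
  Step 1: DZZ
  Step 2: DZZZZ
Matches the given result.

Answer: ZZ


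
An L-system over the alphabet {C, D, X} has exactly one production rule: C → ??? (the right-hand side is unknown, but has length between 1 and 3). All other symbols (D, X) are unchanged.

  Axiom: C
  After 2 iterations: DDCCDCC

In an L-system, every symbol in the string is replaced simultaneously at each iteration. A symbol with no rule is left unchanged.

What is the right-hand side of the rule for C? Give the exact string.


Answer: DCC

Derivation:
Trying C → DCC:
  Step 0: C
  Step 1: DCC
  Step 2: DDCCDCC
Matches the given result.


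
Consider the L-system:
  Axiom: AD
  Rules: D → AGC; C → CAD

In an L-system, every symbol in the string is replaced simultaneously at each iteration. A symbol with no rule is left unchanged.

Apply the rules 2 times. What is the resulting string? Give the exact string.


Answer: AAGCAD

Derivation:
Step 0: AD
Step 1: AAGC
Step 2: AAGCAD
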